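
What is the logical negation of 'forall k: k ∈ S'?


¬(forall x: φ) = exists x: ¬φ, and ¬(exists x: φ) = forall x: ¬φ.
Apply to the universal statement.

exists k: ~(k ∈ S)


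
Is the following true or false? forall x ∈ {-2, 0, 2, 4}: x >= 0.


Evaluate the predicate on each element: -2:False, 0:True, 2:True, 4:True.
Counterexample x = -2 fails the predicate.

False


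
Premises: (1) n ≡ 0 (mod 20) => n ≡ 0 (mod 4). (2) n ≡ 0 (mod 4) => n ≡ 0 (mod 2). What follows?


Hypothetical syllogism: from (P → Q) and (Q → R), infer (P → R).
Chain the two implications through the shared middle term 'n ≡ 0 (mod 4)'.

n ≡ 0 (mod 20) => n ≡ 0 (mod 2)


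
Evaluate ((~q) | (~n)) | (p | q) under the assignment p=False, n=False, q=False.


Substitute p=False, n=False, q=False:
~q = True
~n = True
(~q) | (~n) = True | True = True
p | q = False | False = False
((~q) | (~n)) | (p | q) = True | False = True

True


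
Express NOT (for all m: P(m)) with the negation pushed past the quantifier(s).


¬(for all x: φ) = there exists x: ¬φ, and ¬(there exists x: φ) = for all x: ¬φ.
Apply to the universal statement.

there exists m: NOT(P(m))


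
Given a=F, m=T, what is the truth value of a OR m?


Disjunction is false only when both operands are false.
Substitute: a=F, m=T.
F OR T evaluates to T.

T


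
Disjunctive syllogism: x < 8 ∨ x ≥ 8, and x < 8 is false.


Disjunctive syllogism: from (P ∨ Q) and ¬P, infer Q.
One disjunct, 'x < 8', is ruled out; the other must hold.

x ≥ 8


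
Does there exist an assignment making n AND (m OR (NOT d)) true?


Search for a satisfying assignment over {d, m, n}.
Try d=F, m=F, n=T: the formula evaluates to T.
A satisfying assignment exists.

Satisfiable.


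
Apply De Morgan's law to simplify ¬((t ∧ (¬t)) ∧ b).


De Morgan: the negation of a conjunction is the disjunction of the negations.
Distribute ¬ across ∧, flipping it to ∨, and negate each literal.

((¬t) ∨ t) ∨ (¬b)


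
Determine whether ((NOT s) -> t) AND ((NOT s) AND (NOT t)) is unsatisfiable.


Truth table over {s, t}:
s | t | φ
---------
F | F | F
T | F | F
F | T | F
T | T | F
Every row is false.

Yes, it is a contradiction.


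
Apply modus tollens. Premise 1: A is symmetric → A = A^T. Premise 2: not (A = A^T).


Modus tollens: from (P → Q) and ¬Q, infer ¬P.
Q = 'A = A^T' is denied; since P → Q, P must also fail.

Not (A is symmetric).


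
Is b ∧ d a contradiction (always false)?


Truth table over {b, d}:
b | d | φ
---------
F | F | F
T | F | F
F | T | F
T | T | T
Satisfying assignment at row 4: b=T, d=T gives T.

No, it is not a contradiction.


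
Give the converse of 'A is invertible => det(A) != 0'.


The converse of (P → Q) is (Q → P). It is not in general equivalent to the original.
Here P = 'A is invertible' and Q = 'det(A) != 0'.

If det(A) != 0, then A is invertible.


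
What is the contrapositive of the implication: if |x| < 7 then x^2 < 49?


The contrapositive of (P → Q) is (¬Q → ¬P); it is logically equivalent to the original.
Here P = '|x| < 7' and Q = 'x^2 < 49'.

If not (x^2 < 49), then not (|x| < 7).


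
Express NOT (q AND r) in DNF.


Step 1: Apply De Morgan: ¬(q ∧ r) = ¬q ∨ ¬r.

(NOT q) OR (NOT r)


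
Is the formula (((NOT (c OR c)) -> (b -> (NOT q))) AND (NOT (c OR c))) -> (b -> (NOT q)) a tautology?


Build the truth table over {b, c, q}:
b | c | q | φ
-------------
F | F | F | T
T | F | F | T
F | T | F | T
T | T | F | T
F | F | T | T
T | F | T | T
F | T | T | T
T | T | T | T
Every row evaluates to true.

Yes, it is a tautology.


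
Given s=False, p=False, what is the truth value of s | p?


Disjunction is false only when both operands are false.
Substitute: s=False, p=False.
False | False evaluates to False.

False


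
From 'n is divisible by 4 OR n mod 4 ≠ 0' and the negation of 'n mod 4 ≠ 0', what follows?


Disjunctive syllogism: from (P ∨ Q) and ¬P, infer Q.
One disjunct, 'n mod 4 ≠ 0', is ruled out; the other must hold.

n is divisible by 4


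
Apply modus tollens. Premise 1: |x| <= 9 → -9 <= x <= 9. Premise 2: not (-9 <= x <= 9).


Modus tollens: from (P → Q) and ¬Q, infer ¬P.
Q = '-9 <= x <= 9' is denied; since P → Q, P must also fail.

Not (|x| <= 9).


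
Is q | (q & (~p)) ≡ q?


Compare truth tables:
p | q | φ | ψ
-------------
False | False | False | False
True | False | False | False
False | True | True | True
True | True | True | True
The columns φ and ψ agree on every row.

Yes, they are logically equivalent.


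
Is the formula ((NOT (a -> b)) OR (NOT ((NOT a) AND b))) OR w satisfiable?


Search for a satisfying assignment over {a, b, w}.
Try a=F, b=F, w=F: the formula evaluates to T.
A satisfying assignment exists.

Satisfiable.


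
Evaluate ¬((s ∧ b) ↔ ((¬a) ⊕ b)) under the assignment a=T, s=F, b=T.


Substitute a=T, s=F, b=T:
s ∧ b = F ∧ T = F
¬a = F
(¬a) ⊕ b = F ⊕ T = T
(s ∧ b) ↔ ((¬a) ⊕ b) = F ↔ T = F
¬((s ∧ b) ↔ ((¬a) ⊕ b)) = T

T


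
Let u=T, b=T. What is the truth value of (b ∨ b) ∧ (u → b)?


Substitute u=T, b=T:
b ∨ b = T ∨ T = T
u → b = T → T = T
(b ∨ b) ∧ (u → b) = T ∧ T = T

T


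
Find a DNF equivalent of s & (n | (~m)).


Step 1: Distribute ∧ over ∨: s ∧ (n ∨ (¬m)) = (s ∧ n) ∨ (s ∧ (¬m)).

(s & n) | (s & (~m))


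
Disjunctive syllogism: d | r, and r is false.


Disjunctive syllogism: from (P ∨ Q) and ¬P, infer Q.
One disjunct, 'r', is ruled out; the other must hold.

d


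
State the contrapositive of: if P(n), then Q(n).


The contrapositive of (P → Q) is (¬Q → ¬P); it is logically equivalent to the original.
Here P = 'P(n)' and Q = 'Q(n)'.

If not (Q(n)), then not (P(n)).


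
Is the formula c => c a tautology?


Build the truth table over {c}:
c | φ
-----
False | True
True | True
Every row evaluates to true.

Yes, it is a tautology.


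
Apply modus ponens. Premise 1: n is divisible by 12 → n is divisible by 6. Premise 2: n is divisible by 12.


Modus ponens: from (P → Q) and P, infer Q.
P = 'n is divisible by 12' is asserted, and P → Q holds, so Q follows.

n is divisible by 6.


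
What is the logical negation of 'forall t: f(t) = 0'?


¬(forall x: φ) = exists x: ¬φ, and ¬(exists x: φ) = forall x: ¬φ.
Apply to the universal statement.

exists t: ~(f(t) = 0)


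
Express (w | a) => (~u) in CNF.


Step 1: Rewrite as ¬(w ∨ a) ∨ (¬u) = (¬w ∧ ¬a) ∨ (¬u).
Step 2: Distribute ∨ over ∧.

((~w) | (~u)) & ((~a) | (~u))


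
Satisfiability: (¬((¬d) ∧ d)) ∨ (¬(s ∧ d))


Search for a satisfying assignment over {d, s}.
Try d=F, s=F: the formula evaluates to T.
A satisfying assignment exists.

Satisfiable.


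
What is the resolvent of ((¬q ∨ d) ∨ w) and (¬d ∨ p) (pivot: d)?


The clauses contain complementary literals d and ¬d.
Resolution eliminates this pair and disjoins the remaining literals (merging duplicates).

((w ∨ ¬q) ∨ p)


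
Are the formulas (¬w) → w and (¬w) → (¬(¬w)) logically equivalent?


Compare truth tables:
w | φ | ψ
---------
F | F | F
T | T | T
The columns φ and ψ agree on every row.

Yes, they are logically equivalent.


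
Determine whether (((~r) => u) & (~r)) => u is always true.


Build the truth table over {r, u}:
r | u | φ
---------
False | False | True
True | False | True
False | True | True
True | True | True
Every row evaluates to true.

Yes, it is a tautology.


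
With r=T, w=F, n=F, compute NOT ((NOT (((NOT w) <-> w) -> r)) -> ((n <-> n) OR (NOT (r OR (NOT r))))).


Substitute r=T, w=F, n=F:
… (earlier sub-steps elided)
(NOT w) <-> w = T <-> F = F
((NOT w) <-> w) -> r = F -> T = T
NOT (((NOT w) <-> w) -> r) = F
n <-> n = F <-> F = T
NOT r = F
r OR (NOT r) = T OR F = T
NOT (r OR (NOT r)) = F
(n <-> n) OR (NOT (r OR (NOT r))) = T OR F = T
(NOT (((NOT w) <-> w) -> r)) -> ((n <-> n) OR (NOT (r OR (NOT r)))) = F -> T = T
NOT ((NOT (((NOT w) <-> w) -> r)) -> ((n <-> n) OR (NOT (r OR (NOT r))))) = F

F


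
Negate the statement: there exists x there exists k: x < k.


Negation flips each quantifier (∀↔∃) and negates the inner predicate.
¬(there exists x there exists k: φ) = for all x for all k: ¬φ.

for all x for all k: NOT(x < k)


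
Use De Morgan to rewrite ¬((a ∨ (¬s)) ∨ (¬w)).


De Morgan: the negation of a disjunction is the conjunction of the negations.
Distribute ¬ across ∨, flipping it to ∧, and negate each literal.

((¬a) ∧ s) ∧ w


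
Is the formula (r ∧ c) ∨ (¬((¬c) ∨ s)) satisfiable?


Search for a satisfying assignment over {c, r, s}.
Try c=T, r=F, s=F: the formula evaluates to T.
A satisfying assignment exists.

Satisfiable.


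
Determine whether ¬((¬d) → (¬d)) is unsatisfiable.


Truth table over {d}:
d | φ
-----
F | F
T | F
Every row is false.

Yes, it is a contradiction.


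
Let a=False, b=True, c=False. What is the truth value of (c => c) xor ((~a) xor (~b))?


Substitute a=False, b=True, c=False:
c => c = False => False = True
~a = True
~b = False
(~a) xor (~b) = True xor False = True
(c => c) xor ((~a) xor (~b)) = True xor True = False

False


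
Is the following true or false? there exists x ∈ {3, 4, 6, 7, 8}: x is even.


Evaluate the predicate on each element: 3:F, 4:T, 6:T, 7:F, 8:T.
Witness x = 4 satisfies the predicate.

T


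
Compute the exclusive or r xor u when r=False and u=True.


Exclusive or is true when exactly one operand is true.
Substitute: r=False, u=True.
False xor True evaluates to True.

True


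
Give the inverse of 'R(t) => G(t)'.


The inverse of (P → Q) is (¬P → ¬Q). It is equivalent to the converse, not to the original.
Here P = 'R(t)' and Q = 'G(t)'.

If not (R(t)), then not (G(t)).


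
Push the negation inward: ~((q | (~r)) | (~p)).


De Morgan: the negation of a disjunction is the conjunction of the negations.
Distribute ~ across |, flipping it to &, and negate each literal.

((~q) & r) & p


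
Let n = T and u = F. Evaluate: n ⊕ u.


Exclusive or is true when exactly one operand is true.
Substitute: n=T, u=F.
T ⊕ F evaluates to T.

T


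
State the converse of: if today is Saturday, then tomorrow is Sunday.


The converse of (P → Q) is (Q → P). It is not in general equivalent to the original.
Here P = 'today is Saturday' and Q = 'tomorrow is Sunday'.

If tomorrow is Sunday, then today is Saturday.


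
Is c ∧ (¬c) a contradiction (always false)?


Truth table over {c}:
c | φ
-----
F | F
T | F
Every row is false.

Yes, it is a contradiction.


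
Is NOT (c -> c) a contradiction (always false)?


Truth table over {c}:
c | φ
-----
F | F
T | F
Every row is false.

Yes, it is a contradiction.


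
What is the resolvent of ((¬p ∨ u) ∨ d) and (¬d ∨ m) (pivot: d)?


The clauses contain complementary literals d and ¬d.
Resolution eliminates this pair and disjoins the remaining literals (merging duplicates).

((¬p ∨ u) ∨ m)


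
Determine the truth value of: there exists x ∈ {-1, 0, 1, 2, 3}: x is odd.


Evaluate the predicate on each element: -1:T, 0:F, 1:T, 2:F, 3:T.
Witness x = -1 satisfies the predicate.

T


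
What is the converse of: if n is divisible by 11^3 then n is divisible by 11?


The converse of (P → Q) is (Q → P). It is not in general equivalent to the original.
Here P = 'n is divisible by 11^3' and Q = 'n is divisible by 11'.

If n is divisible by 11, then n is divisible by 11^3.


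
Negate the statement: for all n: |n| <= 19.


¬(for all x: φ) = there exists x: ¬φ, and ¬(there exists x: φ) = for all x: ¬φ.
Apply to the universal statement.

there exists n: NOT(|n| <= 19)


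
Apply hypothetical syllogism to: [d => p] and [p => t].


Hypothetical syllogism: from (P → Q) and (Q → R), infer (P → R).
Chain the two implications through the shared middle term 'p'.

d => t


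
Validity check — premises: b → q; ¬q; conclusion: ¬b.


This matches the form of modus tollens: the conclusion follows in every model of the premises.

Valid.


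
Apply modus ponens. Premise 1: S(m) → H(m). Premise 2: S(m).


Modus ponens: from (P → Q) and P, infer Q.
P = 'S(m)' is asserted, and P → Q holds, so Q follows.

H(m).


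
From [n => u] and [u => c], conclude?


Hypothetical syllogism: from (P → Q) and (Q → R), infer (P → R).
Chain the two implications through the shared middle term 'u'.

n => c


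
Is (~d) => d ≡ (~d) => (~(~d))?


Compare truth tables:
d | φ | ψ
---------
False | False | False
True | True | True
The columns φ and ψ agree on every row.

Yes, they are logically equivalent.


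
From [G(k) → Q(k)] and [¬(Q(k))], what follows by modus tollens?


Modus tollens: from (P → Q) and ¬Q, infer ¬P.
Q = 'Q(k)' is denied; since P → Q, P must also fail.

Not (G(k)).


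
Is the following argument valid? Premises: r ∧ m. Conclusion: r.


This matches the form of conjunction elimination: the conclusion follows in every model of the premises.

Valid.


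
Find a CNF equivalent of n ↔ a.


Step 1: Rewrite n ↔ a as (n → a) ∧ (a → n).
Step 2: Rewrite each implication as a disjunction.

((¬n) ∨ a) ∧ ((¬a) ∨ n)


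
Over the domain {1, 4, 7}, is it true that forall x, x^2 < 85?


Evaluate the predicate on each element: 1:True, 4:True, 7:True.
Every element satisfies the predicate.

True


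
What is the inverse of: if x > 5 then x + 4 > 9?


The inverse of (P → Q) is (¬P → ¬Q). It is equivalent to the converse, not to the original.
Here P = 'x > 5' and Q = 'x + 4 > 9'.

If not (x > 5), then not (x + 4 > 9).


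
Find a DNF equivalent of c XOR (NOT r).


Step 1: c ⊕ (¬r) is true exactly when they disagree: (c ∧ ¬(¬r)) ∨ (¬c ∧ (¬r)).
Step 2: Eliminate any double negations (¬¬X = X).

(c AND r) OR ((NOT c) AND (NOT r))


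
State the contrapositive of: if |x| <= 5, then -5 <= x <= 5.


The contrapositive of (P → Q) is (¬Q → ¬P); it is logically equivalent to the original.
Here P = '|x| <= 5' and Q = '-5 <= x <= 5'.

If not (-5 <= x <= 5), then not (|x| <= 5).


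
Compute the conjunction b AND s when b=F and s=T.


Conjunction is true only when both operands are true.
Substitute: b=F, s=T.
F AND T evaluates to F.

F


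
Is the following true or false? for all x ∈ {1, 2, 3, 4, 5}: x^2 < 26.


Evaluate the predicate on each element: 1:T, 2:T, 3:T, 4:T, 5:T.
Every element satisfies the predicate.

T


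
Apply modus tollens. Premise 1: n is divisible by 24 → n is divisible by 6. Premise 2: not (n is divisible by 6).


Modus tollens: from (P → Q) and ¬Q, infer ¬P.
Q = 'n is divisible by 6' is denied; since P → Q, P must also fail.

Not (n is divisible by 24).


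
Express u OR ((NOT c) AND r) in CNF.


Step 1: Distribute ∨ over ∧: u ∨ ((¬c) ∧ r) = (u ∨ (¬c)) ∧ (u ∨ r).

(u OR (NOT c)) AND (u OR r)


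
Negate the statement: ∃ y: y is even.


¬(∀ x: φ) = ∃ x: ¬φ, and ¬(∃ x: φ) = ∀ x: ¬φ.
Apply to the existential statement.

∀ y: ¬(y is even)


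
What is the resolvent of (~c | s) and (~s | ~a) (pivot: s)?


The clauses contain complementary literals s and ~s.
Resolution eliminates this pair and disjoins the remaining literals (merging duplicates).

(~c | ~a)


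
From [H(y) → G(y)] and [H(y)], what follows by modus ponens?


Modus ponens: from (P → Q) and P, infer Q.
P = 'H(y)' is asserted, and P → Q holds, so Q follows.

G(y).


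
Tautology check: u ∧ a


Build the truth table over {a, u}:
a | u | φ
---------
F | F | F
T | F | F
F | T | F
T | T | T
Counterexample at row 1: with a=F, u=F, the formula is F.

No, it is not a tautology.


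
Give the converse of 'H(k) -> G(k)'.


The converse of (P → Q) is (Q → P). It is not in general equivalent to the original.
Here P = 'H(k)' and Q = 'G(k)'.

If G(k), then H(k).


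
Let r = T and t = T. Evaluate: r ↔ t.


Biconditional is true when both operands have the same truth value.
Substitute: r=T, t=T.
T ↔ T evaluates to T.

T


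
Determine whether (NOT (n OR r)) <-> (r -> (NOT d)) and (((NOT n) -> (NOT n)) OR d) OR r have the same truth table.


Compare truth tables:
d | n | r | φ | ψ
-----------------
F | F | F | T | T
T | F | F | T | T
F | T | F | F | T
T | T | F | F | T
F | F | T | F | T
T | F | T | T | T
F | T | T | F | T
T | T | T | T | T
They differ at row 3 (d=F, n=T, r=F): φ=F but ψ=T.

No, they are not logically equivalent.


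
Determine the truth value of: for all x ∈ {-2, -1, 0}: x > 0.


Evaluate the predicate on each element: -2:F, -1:F, 0:F.
Counterexample x = -2 fails the predicate.

F


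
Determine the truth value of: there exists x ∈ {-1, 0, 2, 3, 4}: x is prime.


Evaluate the predicate on each element: -1:F, 0:F, 2:T, 3:T, 4:F.
Witness x = 2 satisfies the predicate.

T


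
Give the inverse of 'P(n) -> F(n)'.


The inverse of (P → Q) is (¬P → ¬Q). It is equivalent to the converse, not to the original.
Here P = 'P(n)' and Q = 'F(n)'.

If not (P(n)), then not (F(n)).


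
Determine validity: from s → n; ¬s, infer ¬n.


This is denying the antecedent (fallacy). There exist truth assignments where the premises are all true but the conclusion is false.

Invalid.


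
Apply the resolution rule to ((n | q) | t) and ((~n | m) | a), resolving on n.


The clauses contain complementary literals n and ~n.
Resolution eliminates this pair and disjoins the remaining literals (merging duplicates).

(((t | q) | a) | m)


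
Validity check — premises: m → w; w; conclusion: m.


This is affirming the consequent (fallacy). There exist truth assignments where the premises are all true but the conclusion is false.

Invalid.


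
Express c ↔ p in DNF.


Step 1: c ↔ p is true exactly when both agree: (c ∧ p) ∨ (¬c ∧ ¬p).

(c ∧ p) ∨ ((¬c) ∧ (¬p))


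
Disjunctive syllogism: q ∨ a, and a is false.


Disjunctive syllogism: from (P ∨ Q) and ¬P, infer Q.
One disjunct, 'a', is ruled out; the other must hold.

q


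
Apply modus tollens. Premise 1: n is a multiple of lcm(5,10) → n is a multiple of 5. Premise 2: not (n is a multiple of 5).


Modus tollens: from (P → Q) and ¬Q, infer ¬P.
Q = 'n is a multiple of 5' is denied; since P → Q, P must also fail.

Not (n is a multiple of lcm(5,10)).


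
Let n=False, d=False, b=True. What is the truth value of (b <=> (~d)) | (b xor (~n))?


Substitute n=False, d=False, b=True:
~d = True
b <=> (~d) = True <=> True = True
~n = True
b xor (~n) = True xor True = False
(b <=> (~d)) | (b xor (~n)) = True | False = True

True


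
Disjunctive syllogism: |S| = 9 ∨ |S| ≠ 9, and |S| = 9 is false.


Disjunctive syllogism: from (P ∨ Q) and ¬P, infer Q.
One disjunct, '|S| = 9', is ruled out; the other must hold.

|S| ≠ 9


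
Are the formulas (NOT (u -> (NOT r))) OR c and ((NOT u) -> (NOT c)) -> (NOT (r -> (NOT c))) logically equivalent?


Compare truth tables:
c | r | u | φ | ψ
-----------------
F | F | F | F | F
T | F | F | T | T
F | T | F | F | F
T | T | F | T | T
F | F | T | F | F
T | F | T | T | F
F | T | T | T | F
T | T | T | T | T
They differ at row 6 (c=T, r=F, u=T): φ=T but ψ=F.

No, they are not logically equivalent.


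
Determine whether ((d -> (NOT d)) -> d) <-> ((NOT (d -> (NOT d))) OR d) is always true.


Build the truth table over {d}:
d | φ
-----
F | T
T | T
Every row evaluates to true.

Yes, it is a tautology.


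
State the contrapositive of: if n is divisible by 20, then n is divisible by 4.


The contrapositive of (P → Q) is (¬Q → ¬P); it is logically equivalent to the original.
Here P = 'n is divisible by 20' and Q = 'n is divisible by 4'.

If not (n is divisible by 4), then not (n is divisible by 20).


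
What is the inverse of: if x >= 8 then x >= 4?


The inverse of (P → Q) is (¬P → ¬Q). It is equivalent to the converse, not to the original.
Here P = 'x >= 8' and Q = 'x >= 4'.

If not (x >= 8), then not (x >= 4).


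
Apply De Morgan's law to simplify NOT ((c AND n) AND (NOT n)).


De Morgan: the negation of a conjunction is the disjunction of the negations.
Distribute NOT across AND, flipping it to OR, and negate each literal.

((NOT c) OR (NOT n)) OR n


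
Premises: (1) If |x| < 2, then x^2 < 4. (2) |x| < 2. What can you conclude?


Modus ponens: from (P → Q) and P, infer Q.
P = '|x| < 2' is asserted, and P → Q holds, so Q follows.

x^2 < 4.


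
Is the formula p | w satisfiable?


Search for a satisfying assignment over {p, w}.
Try p=True, w=False: the formula evaluates to True.
A satisfying assignment exists.

Satisfiable.


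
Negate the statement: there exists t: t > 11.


¬(for all x: φ) = there exists x: ¬φ, and ¬(there exists x: φ) = for all x: ¬φ.
Apply to the existential statement.

for all t: NOT(t > 11)


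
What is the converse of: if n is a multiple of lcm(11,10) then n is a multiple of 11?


The converse of (P → Q) is (Q → P). It is not in general equivalent to the original.
Here P = 'n is a multiple of lcm(11,10)' and Q = 'n is a multiple of 11'.

If n is a multiple of 11, then n is a multiple of lcm(11,10).


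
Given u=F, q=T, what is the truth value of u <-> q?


Biconditional is true when both operands have the same truth value.
Substitute: u=F, q=T.
F <-> T evaluates to F.

F


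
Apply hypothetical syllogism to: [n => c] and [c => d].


Hypothetical syllogism: from (P → Q) and (Q → R), infer (P → R).
Chain the two implications through the shared middle term 'c'.

n => d


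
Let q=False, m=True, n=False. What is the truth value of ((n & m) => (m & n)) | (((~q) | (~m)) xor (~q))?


Substitute q=False, m=True, n=False:
n & m = False & True = False
m & n = True & False = False
(n & m) => (m & n) = False => False = True
~q = True
~m = False
(~q) | (~m) = True | False = True
~q = True
((~q) | (~m)) xor (~q) = True xor True = False
((n & m) => (m & n)) | (((~q) | (~m)) xor (~q)) = True | False = True

True


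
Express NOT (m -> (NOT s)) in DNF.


Step 1: Rewrite implication then negate: ¬(¬m ∨ (¬s)) = m ∧ ¬(¬s).
Step 2: Eliminate any double negations (¬¬X = X).

m AND s


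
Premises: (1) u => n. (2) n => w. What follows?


Hypothetical syllogism: from (P → Q) and (Q → R), infer (P → R).
Chain the two implications through the shared middle term 'n'.

u => w


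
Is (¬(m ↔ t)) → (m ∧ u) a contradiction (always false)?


Truth table over {m, t, u}:
m | t | u | φ
-------------
F | F | F | T
T | F | F | F
F | T | F | F
T | T | F | T
F | F | T | T
T | F | T | T
F | T | T | F
T | T | T | T
Satisfying assignment at row 1: m=F, t=F, u=F gives T.

No, it is not a contradiction.


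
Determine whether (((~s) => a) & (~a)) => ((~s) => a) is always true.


Build the truth table over {a, s}:
a | s | φ
---------
False | False | True
True | False | True
False | True | True
True | True | True
Every row evaluates to true.

Yes, it is a tautology.


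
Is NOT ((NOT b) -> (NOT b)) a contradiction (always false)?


Truth table over {b}:
b | φ
-----
F | F
T | F
Every row is false.

Yes, it is a contradiction.


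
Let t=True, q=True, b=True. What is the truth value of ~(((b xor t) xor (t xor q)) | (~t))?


Substitute t=True, q=True, b=True:
b xor t = True xor True = False
t xor q = True xor True = False
(b xor t) xor (t xor q) = False xor False = False
~t = False
((b xor t) xor (t xor q)) | (~t) = False | False = False
~(((b xor t) xor (t xor q)) | (~t)) = True

True


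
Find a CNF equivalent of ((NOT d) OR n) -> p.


Step 1: Rewrite as ¬((¬d) ∨ n) ∨ p = (¬(¬d) ∧ ¬n) ∨ p.
Step 2: Distribute ∨ over ∧.
Step 3: Eliminate any double negations (¬¬X = X).

(d OR p) AND ((NOT n) OR p)


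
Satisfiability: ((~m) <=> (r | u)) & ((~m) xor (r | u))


Check all 8 assignments over {m, r, u}:
m | r | u | φ
-------------
False | False | False | False
True | False | False | False
False | True | False | False
True | True | False | False
False | False | True | False
True | False | True | False
False | True | True | False
True | True | True | False
No assignment makes the formula true.

Unsatisfiable.


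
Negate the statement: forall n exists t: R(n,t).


Negation flips each quantifier (∀↔∃) and negates the inner predicate.
¬(forall n exists t: φ) = exists n forall t: ¬φ.

exists n forall t: ~(R(n,t))


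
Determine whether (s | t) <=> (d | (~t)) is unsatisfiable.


Truth table over {d, s, t}:
d | s | t | φ
-------------
False | False | False | False
True | False | False | False
False | True | False | True
True | True | False | True
False | False | True | False
True | False | True | True
False | True | True | False
True | True | True | True
Satisfying assignment at row 3: d=False, s=True, t=False gives True.

No, it is not a contradiction.


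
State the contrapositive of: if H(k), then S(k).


The contrapositive of (P → Q) is (¬Q → ¬P); it is logically equivalent to the original.
Here P = 'H(k)' and Q = 'S(k)'.

If not (S(k)), then not (H(k)).


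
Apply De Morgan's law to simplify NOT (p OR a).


De Morgan: the negation of a disjunction is the conjunction of the negations.
Distribute NOT across OR, flipping it to AND, and negate each literal.

(NOT p) AND (NOT a)


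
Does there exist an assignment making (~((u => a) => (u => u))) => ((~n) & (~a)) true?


Search for a satisfying assignment over {a, n, u}.
Try a=False, n=False, u=False: the formula evaluates to True.
A satisfying assignment exists.

Satisfiable.


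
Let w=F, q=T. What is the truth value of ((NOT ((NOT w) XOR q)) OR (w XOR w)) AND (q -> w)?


Substitute w=F, q=T:
NOT w = T
(NOT w) XOR q = T XOR T = F
NOT ((NOT w) XOR q) = T
w XOR w = F XOR F = F
(NOT ((NOT w) XOR q)) OR (w XOR w) = T OR F = T
q -> w = T -> F = F
((NOT ((NOT w) XOR q)) OR (w XOR w)) AND (q -> w) = T AND F = F

F


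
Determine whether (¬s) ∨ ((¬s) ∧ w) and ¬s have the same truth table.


Compare truth tables:
s | w | φ | ψ
-------------
F | F | T | T
T | F | F | F
F | T | T | T
T | T | F | F
The columns φ and ψ agree on every row.

Yes, they are logically equivalent.


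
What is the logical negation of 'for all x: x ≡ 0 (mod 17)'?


¬(for all x: φ) = there exists x: ¬φ, and ¬(there exists x: φ) = for all x: ¬φ.
Apply to the universal statement.

there exists x: NOT(x ≡ 0 (mod 17))


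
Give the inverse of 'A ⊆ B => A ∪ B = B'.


The inverse of (P → Q) is (¬P → ¬Q). It is equivalent to the converse, not to the original.
Here P = 'A ⊆ B' and Q = 'A ∪ B = B'.

If not (A ⊆ B), then not (A ∪ B = B).


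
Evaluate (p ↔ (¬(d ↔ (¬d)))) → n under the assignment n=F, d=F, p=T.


Substitute n=F, d=F, p=T:
¬d = T
d ↔ (¬d) = F ↔ T = F
¬(d ↔ (¬d)) = T
p ↔ (¬(d ↔ (¬d))) = T ↔ T = T
(p ↔ (¬(d ↔ (¬d)))) → n = T → F = F

F


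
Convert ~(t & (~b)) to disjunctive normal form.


Step 1: Apply De Morgan: ¬(t ∧ (¬b)) = ¬t ∨ ¬(¬b).
Step 2: Eliminate any double negations (¬¬X = X).

(~t) | b


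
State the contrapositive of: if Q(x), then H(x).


The contrapositive of (P → Q) is (¬Q → ¬P); it is logically equivalent to the original.
Here P = 'Q(x)' and Q = 'H(x)'.

If not (H(x)), then not (Q(x)).


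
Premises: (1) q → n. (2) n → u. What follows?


Hypothetical syllogism: from (P → Q) and (Q → R), infer (P → R).
Chain the two implications through the shared middle term 'n'.

q → u


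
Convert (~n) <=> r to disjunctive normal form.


Step 1: (¬n) ↔ r is true exactly when both agree: ((¬n) ∧ r) ∨ (¬(¬n) ∧ ¬r).
Step 2: Eliminate any double negations (¬¬X = X).

((~n) & r) | (n & (~r))


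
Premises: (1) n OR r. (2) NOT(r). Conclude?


Disjunctive syllogism: from (P ∨ Q) and ¬P, infer Q.
One disjunct, 'r', is ruled out; the other must hold.

n


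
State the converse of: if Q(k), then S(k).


The converse of (P → Q) is (Q → P). It is not in general equivalent to the original.
Here P = 'Q(k)' and Q = 'S(k)'.

If S(k), then Q(k).


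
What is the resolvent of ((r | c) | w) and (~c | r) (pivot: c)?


The clauses contain complementary literals c and ~c.
Resolution eliminates this pair and disjoins the remaining literals (merging duplicates).

(r | w)


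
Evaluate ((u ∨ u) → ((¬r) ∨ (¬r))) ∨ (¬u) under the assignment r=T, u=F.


Substitute r=T, u=F:
u ∨ u = F ∨ F = F
¬r = F
¬r = F
(¬r) ∨ (¬r) = F ∨ F = F
(u ∨ u) → ((¬r) ∨ (¬r)) = F → F = T
¬u = T
((u ∨ u) → ((¬r) ∨ (¬r))) ∨ (¬u) = T ∨ T = T

T


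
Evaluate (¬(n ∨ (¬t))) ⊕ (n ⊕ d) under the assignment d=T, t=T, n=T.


Substitute d=T, t=T, n=T:
¬t = F
n ∨ (¬t) = T ∨ F = T
¬(n ∨ (¬t)) = F
n ⊕ d = T ⊕ T = F
(¬(n ∨ (¬t))) ⊕ (n ⊕ d) = F ⊕ F = F

F


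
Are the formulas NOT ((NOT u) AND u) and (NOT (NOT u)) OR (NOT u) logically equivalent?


Compare truth tables:
u | φ | ψ
---------
F | T | T
T | T | T
The columns φ and ψ agree on every row.

Yes, they are logically equivalent.


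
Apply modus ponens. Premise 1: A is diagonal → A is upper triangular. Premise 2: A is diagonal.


Modus ponens: from (P → Q) and P, infer Q.
P = 'A is diagonal' is asserted, and P → Q holds, so Q follows.

A is upper triangular.


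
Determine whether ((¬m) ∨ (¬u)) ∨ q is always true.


Build the truth table over {m, q, u}:
m | q | u | φ
-------------
F | F | F | T
T | F | F | T
F | T | F | T
T | T | F | T
F | F | T | T
T | F | T | F
F | T | T | T
T | T | T | T
Counterexample at row 6: with m=T, q=F, u=T, the formula is F.

No, it is not a tautology.


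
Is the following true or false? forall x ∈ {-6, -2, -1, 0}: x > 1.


Evaluate the predicate on each element: -6:False, -2:False, -1:False, 0:False.
Counterexample x = -6 fails the predicate.

False


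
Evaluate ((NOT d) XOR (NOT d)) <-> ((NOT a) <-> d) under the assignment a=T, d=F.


Substitute a=T, d=F:
NOT d = T
NOT d = T
(NOT d) XOR (NOT d) = T XOR T = F
NOT a = F
(NOT a) <-> d = F <-> F = T
((NOT d) XOR (NOT d)) <-> ((NOT a) <-> d) = F <-> T = F

F


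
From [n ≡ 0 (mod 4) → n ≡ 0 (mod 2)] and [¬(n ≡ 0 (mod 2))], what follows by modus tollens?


Modus tollens: from (P → Q) and ¬Q, infer ¬P.
Q = 'n ≡ 0 (mod 2)' is denied; since P → Q, P must also fail.

Not (n ≡ 0 (mod 4)).


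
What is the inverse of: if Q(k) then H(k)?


The inverse of (P → Q) is (¬P → ¬Q). It is equivalent to the converse, not to the original.
Here P = 'Q(k)' and Q = 'H(k)'.

If not (Q(k)), then not (H(k)).


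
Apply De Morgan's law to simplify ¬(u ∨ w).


De Morgan: the negation of a disjunction is the conjunction of the negations.
Distribute ¬ across ∨, flipping it to ∧, and negate each literal.

(¬u) ∧ (¬w)


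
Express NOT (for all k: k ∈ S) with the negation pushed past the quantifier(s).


¬(for all x: φ) = there exists x: ¬φ, and ¬(there exists x: φ) = for all x: ¬φ.
Apply to the universal statement.

there exists k: NOT(k ∈ S)


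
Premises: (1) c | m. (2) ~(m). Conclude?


Disjunctive syllogism: from (P ∨ Q) and ¬P, infer Q.
One disjunct, 'm', is ruled out; the other must hold.

c


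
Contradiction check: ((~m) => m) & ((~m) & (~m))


Truth table over {m}:
m | φ
-----
False | False
True | False
Every row is false.

Yes, it is a contradiction.


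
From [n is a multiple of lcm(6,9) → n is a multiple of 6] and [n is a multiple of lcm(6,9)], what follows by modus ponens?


Modus ponens: from (P → Q) and P, infer Q.
P = 'n is a multiple of lcm(6,9)' is asserted, and P → Q holds, so Q follows.

n is a multiple of 6.


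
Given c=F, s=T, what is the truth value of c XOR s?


Exclusive or is true when exactly one operand is true.
Substitute: c=F, s=T.
F XOR T evaluates to T.

T


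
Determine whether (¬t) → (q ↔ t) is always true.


Build the truth table over {q, t}:
q | t | φ
---------
F | F | T
T | F | F
F | T | T
T | T | T
Counterexample at row 2: with q=T, t=F, the formula is F.

No, it is not a tautology.


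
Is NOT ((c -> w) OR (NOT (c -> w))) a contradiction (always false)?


Truth table over {c, w}:
c | w | φ
---------
F | F | F
T | F | F
F | T | F
T | T | F
Every row is false.

Yes, it is a contradiction.


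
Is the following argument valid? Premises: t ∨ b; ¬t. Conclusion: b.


This matches the form of disjunctive syllogism: the conclusion follows in every model of the premises.

Valid.


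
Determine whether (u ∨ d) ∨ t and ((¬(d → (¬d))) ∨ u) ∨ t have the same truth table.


Compare truth tables:
d | t | u | φ | ψ
-----------------
F | F | F | F | F
T | F | F | T | T
F | T | F | T | T
T | T | F | T | T
F | F | T | T | T
T | F | T | T | T
F | T | T | T | T
T | T | T | T | T
The columns φ and ψ agree on every row.

Yes, they are logically equivalent.


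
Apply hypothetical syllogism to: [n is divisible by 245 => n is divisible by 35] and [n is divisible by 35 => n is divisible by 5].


Hypothetical syllogism: from (P → Q) and (Q → R), infer (P → R).
Chain the two implications through the shared middle term 'n is divisible by 35'.

n is divisible by 245 => n is divisible by 5


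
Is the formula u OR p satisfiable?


Search for a satisfying assignment over {p, u}.
Try p=T, u=F: the formula evaluates to T.
A satisfying assignment exists.

Satisfiable.


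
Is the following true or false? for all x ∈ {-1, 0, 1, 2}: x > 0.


Evaluate the predicate on each element: -1:F, 0:F, 1:T, 2:T.
Counterexample x = -1 fails the predicate.

F


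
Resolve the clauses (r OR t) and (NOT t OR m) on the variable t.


The clauses contain complementary literals t and NOTt.
Resolution eliminates this pair and disjoins the remaining literals (merging duplicates).

(r OR m)


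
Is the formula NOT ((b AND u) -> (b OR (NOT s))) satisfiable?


Check all 8 assignments over {b, s, u}:
b | s | u | φ
-------------
F | F | F | F
T | F | F | F
F | T | F | F
T | T | F | F
F | F | T | F
T | F | T | F
F | T | T | F
T | T | T | F
No assignment makes the formula true.

Unsatisfiable.


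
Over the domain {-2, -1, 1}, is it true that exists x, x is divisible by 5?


Evaluate the predicate on each element: -2:False, -1:False, 1:False.
No element satisfies the predicate.

False


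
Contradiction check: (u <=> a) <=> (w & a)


Truth table over {a, u, w}:
a | u | w | φ
-------------
False | False | False | False
True | False | False | True
False | True | False | True
True | True | False | False
False | False | True | False
True | False | True | False
False | True | True | True
True | True | True | True
Satisfying assignment at row 2: a=True, u=False, w=False gives True.

No, it is not a contradiction.


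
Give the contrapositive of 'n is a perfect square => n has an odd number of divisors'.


The contrapositive of (P → Q) is (¬Q → ¬P); it is logically equivalent to the original.
Here P = 'n is a perfect square' and Q = 'n has an odd number of divisors'.

If not (n has an odd number of divisors), then not (n is a perfect square).


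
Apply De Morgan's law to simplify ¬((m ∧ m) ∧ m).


De Morgan: the negation of a conjunction is the disjunction of the negations.
Distribute ¬ across ∧, flipping it to ∨, and negate each literal.

((¬m) ∨ (¬m)) ∨ (¬m)


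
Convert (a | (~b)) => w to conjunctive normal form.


Step 1: Rewrite as ¬(a ∨ (¬b)) ∨ w = (¬a ∧ ¬(¬b)) ∨ w.
Step 2: Distribute ∨ over ∧.
Step 3: Eliminate any double negations (¬¬X = X).

((~a) | w) & (b | w)


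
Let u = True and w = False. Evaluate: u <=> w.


Biconditional is true when both operands have the same truth value.
Substitute: u=True, w=False.
True <=> False evaluates to False.

False


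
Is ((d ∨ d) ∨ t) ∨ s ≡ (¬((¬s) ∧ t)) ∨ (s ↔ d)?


Compare truth tables:
d | s | t | φ | ψ
-----------------
F | F | F | F | T
T | F | F | T | T
F | T | F | T | T
T | T | F | T | T
F | F | T | T | T
T | F | T | T | F
F | T | T | T | T
T | T | T | T | T
They differ at row 1 (d=F, s=F, t=F): φ=F but ψ=T.

No, they are not logically equivalent.


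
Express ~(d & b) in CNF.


Step 1: Apply De Morgan: ¬(d ∧ b) = ¬d ∨ ¬b.

(~d) | (~b)


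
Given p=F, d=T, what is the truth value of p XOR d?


Exclusive or is true when exactly one operand is true.
Substitute: p=F, d=T.
F XOR T evaluates to T.

T


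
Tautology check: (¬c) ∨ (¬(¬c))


Build the truth table over {c}:
c | φ
-----
F | T
T | T
Every row evaluates to true.

Yes, it is a tautology.


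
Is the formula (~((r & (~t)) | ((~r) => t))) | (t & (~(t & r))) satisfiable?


Search for a satisfying assignment over {r, t}.
Try r=False, t=False: the formula evaluates to True.
A satisfying assignment exists.

Satisfiable.


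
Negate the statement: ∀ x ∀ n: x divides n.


Negation flips each quantifier (∀↔∃) and negates the inner predicate.
¬(∀ x ∀ n: φ) = ∃ x ∃ n: ¬φ.

∃ x ∃ n: ¬(x divides n)


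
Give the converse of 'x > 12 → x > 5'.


The converse of (P → Q) is (Q → P). It is not in general equivalent to the original.
Here P = 'x > 12' and Q = 'x > 5'.

If x > 5, then x > 12.


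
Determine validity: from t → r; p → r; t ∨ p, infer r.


This matches the form of proof by cases: the conclusion follows in every model of the premises.

Valid.


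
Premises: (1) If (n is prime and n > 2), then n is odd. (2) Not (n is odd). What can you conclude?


Modus tollens: from (P → Q) and ¬Q, infer ¬P.
Q = 'n is odd' is denied; since P → Q, P must also fail.

Not ((n is prime and n > 2)).


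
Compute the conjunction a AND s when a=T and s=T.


Conjunction is true only when both operands are true.
Substitute: a=T, s=T.
T AND T evaluates to T.

T


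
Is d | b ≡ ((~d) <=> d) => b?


Compare truth tables:
b | d | φ | ψ
-------------
False | False | False | True
True | False | True | True
False | True | True | True
True | True | True | True
They differ at row 1 (b=False, d=False): φ=False but ψ=True.

No, they are not logically equivalent.


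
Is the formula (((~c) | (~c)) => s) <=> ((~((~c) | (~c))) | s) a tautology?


Build the truth table over {c, s}:
c | s | φ
---------
False | False | True
True | False | True
False | True | True
True | True | True
Every row evaluates to true.

Yes, it is a tautology.


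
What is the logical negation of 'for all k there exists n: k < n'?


Negation flips each quantifier (∀↔∃) and negates the inner predicate.
¬(for all k there exists n: φ) = there exists k for all n: ¬φ.

there exists k for all n: NOT(k < n)


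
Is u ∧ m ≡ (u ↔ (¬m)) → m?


Compare truth tables:
m | u | φ | ψ
-------------
F | F | F | T
T | F | F | T
F | T | F | F
T | T | T | T
They differ at row 1 (m=F, u=F): φ=F but ψ=T.

No, they are not logically equivalent.


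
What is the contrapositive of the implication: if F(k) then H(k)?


The contrapositive of (P → Q) is (¬Q → ¬P); it is logically equivalent to the original.
Here P = 'F(k)' and Q = 'H(k)'.

If not (H(k)), then not (F(k)).


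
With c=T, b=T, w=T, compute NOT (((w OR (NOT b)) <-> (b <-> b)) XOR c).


Substitute c=T, b=T, w=T:
NOT b = F
w OR (NOT b) = T OR F = T
b <-> b = T <-> T = T
(w OR (NOT b)) <-> (b <-> b) = T <-> T = T
((w OR (NOT b)) <-> (b <-> b)) XOR c = T XOR T = F
NOT (((w OR (NOT b)) <-> (b <-> b)) XOR c) = T

T
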